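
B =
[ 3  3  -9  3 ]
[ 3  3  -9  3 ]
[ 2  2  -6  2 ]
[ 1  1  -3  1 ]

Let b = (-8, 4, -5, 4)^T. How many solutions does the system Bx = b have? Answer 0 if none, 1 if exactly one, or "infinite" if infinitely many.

0

Row reduce the augmented matrix [B | b].
R2 ← R2 − R1: [0, 0, 0, 0, 12]
R3 ← R3 − (2/3)·R1: [0, 0, 0, 0, 1/3]
R4 ← R4 − (1/3)·R1: [0, 0, 0, 0, 20/3]
R3 ← R3 − (1/36)·R2: [0, 0, 0, 0, 0]
R4 ← R4 − (5/9)·R2: [0, 0, 0, 0, 0]
The echelon form has 2 nonzero rows; the last pivot sits in the augmented column, so rank(B) = 1 but rank([B|b]) = 2.
Since the ranks differ, the system is inconsistent.
It has no solutions.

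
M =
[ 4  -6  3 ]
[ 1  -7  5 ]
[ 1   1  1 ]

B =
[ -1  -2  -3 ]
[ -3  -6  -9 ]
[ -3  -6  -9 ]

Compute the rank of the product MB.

First compute MB:
[[  5,  10,  15],
 [  5,  10,  15],
 [ -7, -14, -21]]
Now row reduce the product.
R2 ← R2 − R1: [0, 0, 0]
R3 ← R3 + (7/5)·R1: [0, 0, 0]
1 nonzero row, so rank(MB) = 1.

1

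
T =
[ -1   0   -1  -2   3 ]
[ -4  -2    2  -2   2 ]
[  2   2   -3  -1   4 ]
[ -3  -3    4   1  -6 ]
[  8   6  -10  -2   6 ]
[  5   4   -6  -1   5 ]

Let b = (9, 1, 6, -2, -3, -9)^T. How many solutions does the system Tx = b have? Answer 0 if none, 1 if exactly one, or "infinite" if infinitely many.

0

Row reduce the augmented matrix [T | b].
R2 ← R2 − (4)·R1: [0, -2, 6, 6, -10, -35]
R3 ← R3 + (2)·R1: [0, 2, -5, -5, 10, 24]
R4 ← R4 − (3)·R1: [0, -3, 7, 7, -15, -29]
R5 ← R5 + (8)·R1: [0, 6, -18, -18, 30, 69]
R6 ← R6 + (5)·R1: [0, 4, -11, -11, 20, 36]
R3 ← R3 + R2: [0, 0, 1, 1, 0, -11]
R4 ← R4 − (3/2)·R2: [0, 0, -2, -2, 0, 47/2]
R5 ← R5 + (3)·R2: [0, 0, 0, 0, 0, -36]
R6 ← R6 + (2)·R2: [0, 0, 1, 1, 0, -34]
R4 ← R4 + (2)·R3: [0, 0, 0, 0, 0, 3/2]
R6 ← R6 − R3: [0, 0, 0, 0, 0, -23]
R5 ← R5 + (24)·R4: [0, 0, 0, 0, 0, 0]
R6 ← R6 + (46/3)·R4: [0, 0, 0, 0, 0, 0]
The echelon form has 4 nonzero rows; the last pivot sits in the augmented column, so rank(T) = 3 but rank([T|b]) = 4.
Since the ranks differ, the system is inconsistent.
It has no solutions.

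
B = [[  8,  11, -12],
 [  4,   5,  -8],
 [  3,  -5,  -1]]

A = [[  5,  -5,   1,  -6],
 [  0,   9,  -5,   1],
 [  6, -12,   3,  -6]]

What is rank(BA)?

3

First compute BA:
[[-32, 203, -83,  35],
 [-28, 121, -45,  29],
 [  9, -48,  25, -17]]
Now row reduce the product.
R2 ← R2 − (7/8)·R1: [0, -453/8, 221/8, -13/8]
R3 ← R3 + (9/32)·R1: [0, 291/32, 53/32, -229/32]
R3 ← R3 + (97/604)·R2: [0, 0, 920/151, -1120/151]
3 nonzero rows, so rank(BA) = 3.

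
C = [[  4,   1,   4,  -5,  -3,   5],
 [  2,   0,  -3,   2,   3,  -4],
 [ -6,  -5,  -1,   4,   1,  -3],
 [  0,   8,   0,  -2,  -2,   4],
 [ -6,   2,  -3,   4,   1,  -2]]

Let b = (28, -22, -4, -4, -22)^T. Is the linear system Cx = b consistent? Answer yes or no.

Row reduce the augmented matrix [C | b].
R2 ← R2 − (1/2)·R1: [0, -1/2, -5, 9/2, 9/2, -13/2, -36]
R3 ← R3 + (3/2)·R1: [0, -7/2, 5, -7/2, -7/2, 9/2, 38]
R5 ← R5 + (3/2)·R1: [0, 7/2, 3, -7/2, -7/2, 11/2, 20]
R3 ← R3 − (7)·R2: [0, 0, 40, -35, -35, 50, 290]
R4 ← R4 + (16)·R2: [0, 0, -80, 70, 70, -100, -580]
R5 ← R5 + (7)·R2: [0, 0, -32, 28, 28, -40, -232]
R4 ← R4 + (2)·R3: [0, 0, 0, 0, 0, 0, 0]
R5 ← R5 + (4/5)·R3: [0, 0, 0, 0, 0, 0, 0]
The echelon form has 3 nonzero rows, and every pivot lies in the first 6 columns, so rank(C) = rank([C|b]) = 3.
The system is consistent.

yes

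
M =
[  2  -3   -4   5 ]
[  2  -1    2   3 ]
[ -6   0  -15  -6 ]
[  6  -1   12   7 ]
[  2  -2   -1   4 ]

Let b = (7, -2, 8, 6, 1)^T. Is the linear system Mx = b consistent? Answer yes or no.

Row reduce the augmented matrix [M | b].
R2 ← R2 − R1: [0, 2, 6, -2, -9]
R3 ← R3 + (3)·R1: [0, -9, -27, 9, 29]
R4 ← R4 − (3)·R1: [0, 8, 24, -8, -15]
R5 ← R5 − R1: [0, 1, 3, -1, -6]
R3 ← R3 + (9/2)·R2: [0, 0, 0, 0, -23/2]
R4 ← R4 − (4)·R2: [0, 0, 0, 0, 21]
R5 ← R5 − (1/2)·R2: [0, 0, 0, 0, -3/2]
R4 ← R4 + (42/23)·R3: [0, 0, 0, 0, 0]
R5 ← R5 − (3/23)·R3: [0, 0, 0, 0, 0]
The echelon form has 3 nonzero rows; the last pivot sits in the augmented column, so rank(M) = 2 but rank([M|b]) = 3.
Since the ranks differ, the system is inconsistent.

no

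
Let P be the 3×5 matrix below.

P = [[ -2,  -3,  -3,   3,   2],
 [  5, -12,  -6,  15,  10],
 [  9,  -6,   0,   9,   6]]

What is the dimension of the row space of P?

2

Row reduce to echelon form.
R2 ← R2 + (5/2)·R1: [0, -39/2, -27/2, 45/2, 15]
R3 ← R3 + (9/2)·R1: [0, -39/2, -27/2, 45/2, 15]
R3 ← R3 − R2: [0, 0, 0, 0, 0]
Echelon form has 2 nonzero rows, so rank(P) = 2.
The row space has dimension equal to the rank: 2.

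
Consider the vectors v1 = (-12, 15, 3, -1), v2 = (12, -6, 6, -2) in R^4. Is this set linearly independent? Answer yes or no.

yes

Form the matrix with these vectors as rows and row reduce.
R2 ← R2 + R1: [0, 9, 9, -3]
2 nonzero rows, so the 2 vectors span a space of dimension 2.
Since 2 = 2, the vectors are linearly independent.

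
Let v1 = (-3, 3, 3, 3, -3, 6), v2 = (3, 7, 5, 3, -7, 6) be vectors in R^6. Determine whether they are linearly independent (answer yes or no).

yes

Form the matrix with these vectors as rows and row reduce.
R2 ← R2 + R1: [0, 10, 8, 6, -10, 12]
2 nonzero rows, so the 2 vectors span a space of dimension 2.
Since 2 = 2, the vectors are linearly independent.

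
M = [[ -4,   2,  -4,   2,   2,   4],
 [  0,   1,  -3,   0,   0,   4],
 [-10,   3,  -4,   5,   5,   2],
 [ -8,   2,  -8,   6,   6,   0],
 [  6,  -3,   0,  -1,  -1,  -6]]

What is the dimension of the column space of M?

Row reduce to echelon form.
R3 ← R3 − (5/2)·R1: [0, -2, 6, 0, 0, -8]
R4 ← R4 − (2)·R1: [0, -2, 0, 2, 2, -8]
R5 ← R5 + (3/2)·R1: [0, 0, -6, 2, 2, 0]
R3 ← R3 + (2)·R2: [0, 0, 0, 0, 0, 0]
R4 ← R4 + (2)·R2: [0, 0, -6, 2, 2, 0]
Swap R3 ↔ R4
R5 ← R5 − R3: [0, 0, 0, 0, 0, 0]
Echelon form has 3 nonzero rows, so rank(M) = 3.
The column space has dimension equal to the rank: 3.

3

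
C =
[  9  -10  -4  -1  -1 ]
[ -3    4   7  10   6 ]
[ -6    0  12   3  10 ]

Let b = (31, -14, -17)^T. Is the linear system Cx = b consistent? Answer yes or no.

yes

Row reduce the augmented matrix [C | b].
R2 ← R2 + (1/3)·R1: [0, 2/3, 17/3, 29/3, 17/3, -11/3]
R3 ← R3 + (2/3)·R1: [0, -20/3, 28/3, 7/3, 28/3, 11/3]
R3 ← R3 + (10)·R2: [0, 0, 66, 99, 66, -33]
The echelon form has 3 nonzero rows, and every pivot lies in the first 5 columns, so rank(C) = rank([C|b]) = 3.
The system is consistent.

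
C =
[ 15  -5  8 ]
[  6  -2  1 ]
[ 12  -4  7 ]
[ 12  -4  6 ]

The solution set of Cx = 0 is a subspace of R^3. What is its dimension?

1

Row reduce to echelon form.
R2 ← R2 − (2/5)·R1: [0, 0, -11/5]
R3 ← R3 − (4/5)·R1: [0, 0, 3/5]
R4 ← R4 − (4/5)·R1: [0, 0, -2/5]
R3 ← R3 + (3/11)·R2: [0, 0, 0]
R4 ← R4 − (2/11)·R2: [0, 0, 0]
2 nonzero rows, so rank(C) = 2.
C has 3 columns; by rank–nullity, nullity = 3 − 2 = 1.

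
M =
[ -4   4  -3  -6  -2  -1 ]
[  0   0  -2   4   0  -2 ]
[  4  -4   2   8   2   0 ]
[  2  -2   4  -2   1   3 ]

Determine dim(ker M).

4

Row reduce to echelon form.
R3 ← R3 + R1: [0, 0, -1, 2, 0, -1]
R4 ← R4 + (1/2)·R1: [0, 0, 5/2, -5, 0, 5/2]
R3 ← R3 − (1/2)·R2: [0, 0, 0, 0, 0, 0]
R4 ← R4 + (5/4)·R2: [0, 0, 0, 0, 0, 0]
2 nonzero rows, so rank(M) = 2.
M has 6 columns; by rank–nullity, nullity = 6 − 2 = 4.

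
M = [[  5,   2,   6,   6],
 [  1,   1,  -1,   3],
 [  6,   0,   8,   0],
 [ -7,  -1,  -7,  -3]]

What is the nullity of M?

1

Row reduce to echelon form.
R2 ← R2 − (1/5)·R1: [0, 3/5, -11/5, 9/5]
R3 ← R3 − (6/5)·R1: [0, -12/5, 4/5, -36/5]
R4 ← R4 + (7/5)·R1: [0, 9/5, 7/5, 27/5]
R3 ← R3 + (4)·R2: [0, 0, -8, 0]
R4 ← R4 − (3)·R2: [0, 0, 8, 0]
R4 ← R4 + R3: [0, 0, 0, 0]
3 nonzero rows, so rank(M) = 3.
M has 4 columns; by rank–nullity, nullity = 4 − 3 = 1.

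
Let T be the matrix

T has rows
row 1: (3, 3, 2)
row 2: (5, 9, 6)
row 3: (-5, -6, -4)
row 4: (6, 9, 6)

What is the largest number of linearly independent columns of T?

2

Row reduce to echelon form.
R2 ← R2 − (5/3)·R1: [0, 4, 8/3]
R3 ← R3 + (5/3)·R1: [0, -1, -2/3]
R4 ← R4 − (2)·R1: [0, 3, 2]
R3 ← R3 + (1/4)·R2: [0, 0, 0]
R4 ← R4 − (3/4)·R2: [0, 0, 0]
Echelon form has 2 nonzero rows, so rank(T) = 2.
The rank gives the maximum number of linearly independent columns: 2.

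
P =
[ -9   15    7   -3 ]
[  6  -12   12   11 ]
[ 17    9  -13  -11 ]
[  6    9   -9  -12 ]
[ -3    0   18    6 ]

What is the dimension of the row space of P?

Row reduce to echelon form.
R2 ← R2 + (2/3)·R1: [0, -2, 50/3, 9]
R3 ← R3 + (17/9)·R1: [0, 112/3, 2/9, -50/3]
R4 ← R4 + (2/3)·R1: [0, 19, -13/3, -14]
R5 ← R5 − (1/3)·R1: [0, -5, 47/3, 7]
R3 ← R3 + (56/3)·R2: [0, 0, 934/3, 454/3]
R4 ← R4 + (19/2)·R2: [0, 0, 154, 143/2]
R5 ← R5 − (5/2)·R2: [0, 0, -26, -31/2]
R4 ← R4 − (231/467)·R3: [0, 0, 0, -3135/934]
R5 ← R5 + (39/467)·R3: [0, 0, 0, -2673/934]
R5 ← R5 − (81/95)·R4: [0, 0, 0, 0]
Echelon form has 4 nonzero rows, so rank(P) = 4.
The row space has dimension equal to the rank: 4.

4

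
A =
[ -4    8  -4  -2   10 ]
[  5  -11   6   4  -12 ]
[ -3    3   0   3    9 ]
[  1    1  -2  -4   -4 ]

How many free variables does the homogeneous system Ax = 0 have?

3

Row reduce to echelon form.
R2 ← R2 + (5/4)·R1: [0, -1, 1, 3/2, 1/2]
R3 ← R3 − (3/4)·R1: [0, -3, 3, 9/2, 3/2]
R4 ← R4 + (1/4)·R1: [0, 3, -3, -9/2, -3/2]
R3 ← R3 − (3)·R2: [0, 0, 0, 0, 0]
R4 ← R4 + (3)·R2: [0, 0, 0, 0, 0]
2 nonzero rows, so rank(A) = 2.
A has 5 columns; by rank–nullity, nullity = 5 − 2 = 3.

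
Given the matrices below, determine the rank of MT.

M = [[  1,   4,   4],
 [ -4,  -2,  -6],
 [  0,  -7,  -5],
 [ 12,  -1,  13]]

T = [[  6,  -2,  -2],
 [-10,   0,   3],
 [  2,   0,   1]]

First compute MT:
[[-26,  -2,  14],
 [-16,   8,  -4],
 [ 60,   0, -26],
 [108, -24, -14]]
Now row reduce the product.
R2 ← R2 − (8/13)·R1: [0, 120/13, -164/13]
R3 ← R3 + (30/13)·R1: [0, -60/13, 82/13]
R4 ← R4 + (54/13)·R1: [0, -420/13, 574/13]
R3 ← R3 + (1/2)·R2: [0, 0, 0]
R4 ← R4 + (7/2)·R2: [0, 0, 0]
2 nonzero rows, so rank(MT) = 2.

2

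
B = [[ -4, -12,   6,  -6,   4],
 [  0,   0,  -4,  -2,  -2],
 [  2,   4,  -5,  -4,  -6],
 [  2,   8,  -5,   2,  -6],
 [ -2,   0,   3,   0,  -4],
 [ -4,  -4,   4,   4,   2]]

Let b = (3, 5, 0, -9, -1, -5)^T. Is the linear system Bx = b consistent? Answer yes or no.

Row reduce the augmented matrix [B | b].
R3 ← R3 + (1/2)·R1: [0, -2, -2, -7, -4, 3/2]
R4 ← R4 + (1/2)·R1: [0, 2, -2, -1, -4, -15/2]
R5 ← R5 − (1/2)·R1: [0, 6, 0, 3, -6, -5/2]
R6 ← R6 − R1: [0, 8, -2, 10, -2, -8]
Swap R2 ↔ R3
R4 ← R4 + R2: [0, 0, -4, -8, -8, -6]
R5 ← R5 + (3)·R2: [0, 0, -6, -18, -18, 2]
R6 ← R6 + (4)·R2: [0, 0, -10, -18, -18, -2]
R4 ← R4 − R3: [0, 0, 0, -6, -6, -11]
R5 ← R5 − (3/2)·R3: [0, 0, 0, -15, -15, -11/2]
R6 ← R6 − (5/2)·R3: [0, 0, 0, -13, -13, -29/2]
R5 ← R5 − (5/2)·R4: [0, 0, 0, 0, 0, 22]
R6 ← R6 − (13/6)·R4: [0, 0, 0, 0, 0, 28/3]
R6 ← R6 − (14/33)·R5: [0, 0, 0, 0, 0, 0]
The echelon form has 5 nonzero rows; the last pivot sits in the augmented column, so rank(B) = 4 but rank([B|b]) = 5.
Since the ranks differ, the system is inconsistent.

no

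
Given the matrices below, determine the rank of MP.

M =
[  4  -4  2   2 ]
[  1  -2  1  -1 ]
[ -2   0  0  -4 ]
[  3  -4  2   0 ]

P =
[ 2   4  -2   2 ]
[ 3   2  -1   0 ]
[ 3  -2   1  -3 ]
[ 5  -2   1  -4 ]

1

First compute MP:
[[ 12,   0,   0,  -6],
 [ -6,   0,   0,   3],
 [-24,   0,   0,  12],
 [  0,   0,   0,   0]]
Now row reduce the product.
R2 ← R2 + (1/2)·R1: [0, 0, 0, 0]
R3 ← R3 + (2)·R1: [0, 0, 0, 0]
1 nonzero row, so rank(MP) = 1.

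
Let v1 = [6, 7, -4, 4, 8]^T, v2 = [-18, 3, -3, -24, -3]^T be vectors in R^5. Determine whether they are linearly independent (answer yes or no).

Form the matrix with these vectors as rows and row reduce.
R2 ← R2 + (3)·R1: [0, 24, -15, -12, 21]
2 nonzero rows, so the 2 vectors span a space of dimension 2.
Since 2 = 2, the vectors are linearly independent.

yes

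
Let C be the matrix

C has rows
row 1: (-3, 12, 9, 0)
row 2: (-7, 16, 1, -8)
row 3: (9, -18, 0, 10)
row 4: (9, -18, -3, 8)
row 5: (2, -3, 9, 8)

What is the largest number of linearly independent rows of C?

4

Row reduce to echelon form.
R2 ← R2 − (7/3)·R1: [0, -12, -20, -8]
R3 ← R3 + (3)·R1: [0, 18, 27, 10]
R4 ← R4 + (3)·R1: [0, 18, 24, 8]
R5 ← R5 + (2/3)·R1: [0, 5, 15, 8]
R3 ← R3 + (3/2)·R2: [0, 0, -3, -2]
R4 ← R4 + (3/2)·R2: [0, 0, -6, -4]
R5 ← R5 + (5/12)·R2: [0, 0, 20/3, 14/3]
R4 ← R4 − (2)·R3: [0, 0, 0, 0]
R5 ← R5 + (20/9)·R3: [0, 0, 0, 2/9]
Swap R4 ↔ R5
Echelon form has 4 nonzero rows, so rank(C) = 4.
The rank gives the maximum number of linearly independent rows: 4.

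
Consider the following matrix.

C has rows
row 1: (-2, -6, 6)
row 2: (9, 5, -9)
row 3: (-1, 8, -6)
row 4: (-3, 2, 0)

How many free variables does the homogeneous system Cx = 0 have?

1

Row reduce to echelon form.
R2 ← R2 + (9/2)·R1: [0, -22, 18]
R3 ← R3 − (1/2)·R1: [0, 11, -9]
R4 ← R4 − (3/2)·R1: [0, 11, -9]
R3 ← R3 + (1/2)·R2: [0, 0, 0]
R4 ← R4 + (1/2)·R2: [0, 0, 0]
2 nonzero rows, so rank(C) = 2.
C has 3 columns; by rank–nullity, nullity = 3 − 2 = 1.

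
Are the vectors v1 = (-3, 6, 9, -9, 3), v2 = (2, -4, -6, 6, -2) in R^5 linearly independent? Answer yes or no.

Form the matrix with these vectors as rows and row reduce.
R2 ← R2 + (2/3)·R1: [0, 0, 0, 0, 0]
1 nonzero row, so the 2 vectors span a space of dimension 1.
Since 1 < 2, the vectors are linearly dependent.

no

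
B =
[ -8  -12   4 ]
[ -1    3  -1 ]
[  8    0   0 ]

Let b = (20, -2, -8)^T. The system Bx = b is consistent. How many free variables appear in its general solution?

Row reduce the augmented matrix [B | b].
R2 ← R2 − (1/8)·R1: [0, 9/2, -3/2, -9/2]
R3 ← R3 + R1: [0, -12, 4, 12]
R3 ← R3 + (8/3)·R2: [0, 0, 0, 0]
The echelon form has 2 nonzero rows, and every pivot lies in the first 3 columns, so rank(B) = rank([B|b]) = 2.
The system is consistent.
Free variables = (unknowns) − (rank) = 3 − 2 = 1.

1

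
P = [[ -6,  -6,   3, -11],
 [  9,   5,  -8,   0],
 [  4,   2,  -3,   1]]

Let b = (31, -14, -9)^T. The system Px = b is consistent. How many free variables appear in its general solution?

Row reduce the augmented matrix [P | b].
R2 ← R2 + (3/2)·R1: [0, -4, -7/2, -33/2, 65/2]
R3 ← R3 + (2/3)·R1: [0, -2, -1, -19/3, 35/3]
R3 ← R3 − (1/2)·R2: [0, 0, 3/4, 23/12, -55/12]
The echelon form has 3 nonzero rows, and every pivot lies in the first 4 columns, so rank(P) = rank([P|b]) = 3.
The system is consistent.
Free variables = (unknowns) − (rank) = 4 − 3 = 1.

1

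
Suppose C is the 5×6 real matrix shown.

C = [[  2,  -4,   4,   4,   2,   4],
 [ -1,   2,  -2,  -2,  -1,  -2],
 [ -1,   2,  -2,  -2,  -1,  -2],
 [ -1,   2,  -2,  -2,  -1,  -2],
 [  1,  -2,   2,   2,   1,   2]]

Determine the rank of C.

1

Row reduce to echelon form.
R2 ← R2 + (1/2)·R1: [0, 0, 0, 0, 0, 0]
R3 ← R3 + (1/2)·R1: [0, 0, 0, 0, 0, 0]
R4 ← R4 + (1/2)·R1: [0, 0, 0, 0, 0, 0]
R5 ← R5 − (1/2)·R1: [0, 0, 0, 0, 0, 0]
Echelon form has 1 nonzero row, so rank(C) = 1.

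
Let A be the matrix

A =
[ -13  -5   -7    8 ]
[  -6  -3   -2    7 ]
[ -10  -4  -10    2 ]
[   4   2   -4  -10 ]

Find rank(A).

3

Row reduce to echelon form.
R2 ← R2 − (6/13)·R1: [0, -9/13, 16/13, 43/13]
R3 ← R3 − (10/13)·R1: [0, -2/13, -60/13, -54/13]
R4 ← R4 + (4/13)·R1: [0, 6/13, -80/13, -98/13]
R3 ← R3 − (2/9)·R2: [0, 0, -44/9, -44/9]
R4 ← R4 + (2/3)·R2: [0, 0, -16/3, -16/3]
R4 ← R4 − (12/11)·R3: [0, 0, 0, 0]
Echelon form has 3 nonzero rows, so rank(A) = 3.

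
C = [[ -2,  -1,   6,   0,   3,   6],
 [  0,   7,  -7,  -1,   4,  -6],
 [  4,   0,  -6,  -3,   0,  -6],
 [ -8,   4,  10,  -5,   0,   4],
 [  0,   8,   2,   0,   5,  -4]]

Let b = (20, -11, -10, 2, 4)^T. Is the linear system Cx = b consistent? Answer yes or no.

Row reduce the augmented matrix [C | b].
R3 ← R3 + (2)·R1: [0, -2, 6, -3, 6, 6, 30]
R4 ← R4 − (4)·R1: [0, 8, -14, -5, -12, -20, -78]
R3 ← R3 + (2/7)·R2: [0, 0, 4, -23/7, 50/7, 30/7, 188/7]
R4 ← R4 − (8/7)·R2: [0, 0, -6, -27/7, -116/7, -92/7, -458/7]
R5 ← R5 − (8/7)·R2: [0, 0, 10, 8/7, 3/7, 20/7, 116/7]
R4 ← R4 + (3/2)·R3: [0, 0, 0, -123/14, -41/7, -47/7, -176/7]
R5 ← R5 − (5/2)·R3: [0, 0, 0, 131/14, -122/7, -55/7, -354/7]
R5 ← R5 + (131/123)·R4: [0, 0, 0, 0, -71/3, -1846/123, -9514/123]
The echelon form has 5 nonzero rows, and every pivot lies in the first 6 columns, so rank(C) = rank([C|b]) = 5.
The system is consistent.

yes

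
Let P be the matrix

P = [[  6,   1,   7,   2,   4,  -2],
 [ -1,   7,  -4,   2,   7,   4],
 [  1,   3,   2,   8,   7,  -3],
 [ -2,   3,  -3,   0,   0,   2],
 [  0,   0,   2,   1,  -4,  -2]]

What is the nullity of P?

2

Row reduce to echelon form.
R2 ← R2 + (1/6)·R1: [0, 43/6, -17/6, 7/3, 23/3, 11/3]
R3 ← R3 − (1/6)·R1: [0, 17/6, 5/6, 23/3, 19/3, -8/3]
R4 ← R4 + (1/3)·R1: [0, 10/3, -2/3, 2/3, 4/3, 4/3]
R3 ← R3 − (17/43)·R2: [0, 0, 84/43, 290/43, 142/43, -177/43]
R4 ← R4 − (20/43)·R2: [0, 0, 28/43, -18/43, -96/43, -16/43]
R4 ← R4 − (1/3)·R3: [0, 0, 0, -8/3, -10/3, 1]
R5 ← R5 − (43/42)·R3: [0, 0, 0, -124/21, -155/21, 31/14]
R5 ← R5 − (31/14)·R4: [0, 0, 0, 0, 0, 0]
4 nonzero rows, so rank(P) = 4.
P has 6 columns; by rank–nullity, nullity = 6 − 4 = 2.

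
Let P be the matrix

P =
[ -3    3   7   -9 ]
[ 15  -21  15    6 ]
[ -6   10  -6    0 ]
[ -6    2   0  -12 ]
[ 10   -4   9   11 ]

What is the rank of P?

4

Row reduce to echelon form.
R2 ← R2 + (5)·R1: [0, -6, 50, -39]
R3 ← R3 − (2)·R1: [0, 4, -20, 18]
R4 ← R4 − (2)·R1: [0, -4, -14, 6]
R5 ← R5 + (10/3)·R1: [0, 6, 97/3, -19]
R3 ← R3 + (2/3)·R2: [0, 0, 40/3, -8]
R4 ← R4 − (2/3)·R2: [0, 0, -142/3, 32]
R5 ← R5 + R2: [0, 0, 247/3, -58]
R4 ← R4 + (71/20)·R3: [0, 0, 0, 18/5]
R5 ← R5 − (247/40)·R3: [0, 0, 0, -43/5]
R5 ← R5 + (43/18)·R4: [0, 0, 0, 0]
Echelon form has 4 nonzero rows, so rank(P) = 4.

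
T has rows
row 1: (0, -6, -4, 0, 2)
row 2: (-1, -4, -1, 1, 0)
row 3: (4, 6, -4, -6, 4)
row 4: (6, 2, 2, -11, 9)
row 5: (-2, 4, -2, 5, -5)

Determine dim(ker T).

1

Row reduce to echelon form.
Swap R1 ↔ R2
R3 ← R3 + (4)·R1: [0, -10, -8, -2, 4]
R4 ← R4 + (6)·R1: [0, -22, -4, -5, 9]
R5 ← R5 − (2)·R1: [0, 12, 0, 3, -5]
R3 ← R3 − (5/3)·R2: [0, 0, -4/3, -2, 2/3]
R4 ← R4 − (11/3)·R2: [0, 0, 32/3, -5, 5/3]
R5 ← R5 + (2)·R2: [0, 0, -8, 3, -1]
R4 ← R4 + (8)·R3: [0, 0, 0, -21, 7]
R5 ← R5 − (6)·R3: [0, 0, 0, 15, -5]
R5 ← R5 + (5/7)·R4: [0, 0, 0, 0, 0]
4 nonzero rows, so rank(T) = 4.
T has 5 columns; by rank–nullity, nullity = 5 − 4 = 1.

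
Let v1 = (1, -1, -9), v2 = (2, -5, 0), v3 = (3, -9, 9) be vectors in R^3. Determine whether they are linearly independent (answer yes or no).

Form the matrix with these vectors as rows and row reduce.
R2 ← R2 − (2)·R1: [0, -3, 18]
R3 ← R3 − (3)·R1: [0, -6, 36]
R3 ← R3 − (2)·R2: [0, 0, 0]
2 nonzero rows, so the 3 vectors span a space of dimension 2.
Since 2 < 3, the vectors are linearly dependent.

no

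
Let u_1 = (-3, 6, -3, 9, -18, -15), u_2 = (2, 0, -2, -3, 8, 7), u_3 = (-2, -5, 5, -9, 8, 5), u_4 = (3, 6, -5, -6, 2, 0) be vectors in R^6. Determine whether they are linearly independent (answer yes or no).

yes

Form the matrix with these vectors as rows and row reduce.
R2 ← R2 + (2/3)·R1: [0, 4, -4, 3, -4, -3]
R3 ← R3 − (2/3)·R1: [0, -9, 7, -15, 20, 15]
R4 ← R4 + R1: [0, 12, -8, 3, -16, -15]
R3 ← R3 + (9/4)·R2: [0, 0, -2, -33/4, 11, 33/4]
R4 ← R4 − (3)·R2: [0, 0, 4, -6, -4, -6]
R4 ← R4 + (2)·R3: [0, 0, 0, -45/2, 18, 21/2]
4 nonzero rows, so the 4 vectors span a space of dimension 4.
Since 4 = 4, the vectors are linearly independent.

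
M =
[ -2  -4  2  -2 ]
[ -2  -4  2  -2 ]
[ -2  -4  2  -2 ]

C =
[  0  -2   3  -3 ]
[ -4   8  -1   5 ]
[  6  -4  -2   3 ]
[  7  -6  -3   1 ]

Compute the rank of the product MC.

First compute MC:
[[ 14, -24,   0, -10],
 [ 14, -24,   0, -10],
 [ 14, -24,   0, -10]]
Now row reduce the product.
R2 ← R2 − R1: [0, 0, 0, 0]
R3 ← R3 − R1: [0, 0, 0, 0]
1 nonzero row, so rank(MC) = 1.

1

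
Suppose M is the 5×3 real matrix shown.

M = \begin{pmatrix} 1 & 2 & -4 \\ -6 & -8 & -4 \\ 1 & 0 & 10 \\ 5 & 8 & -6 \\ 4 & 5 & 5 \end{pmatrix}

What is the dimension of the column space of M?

Row reduce to echelon form.
R2 ← R2 + (6)·R1: [0, 4, -28]
R3 ← R3 − R1: [0, -2, 14]
R4 ← R4 − (5)·R1: [0, -2, 14]
R5 ← R5 − (4)·R1: [0, -3, 21]
R3 ← R3 + (1/2)·R2: [0, 0, 0]
R4 ← R4 + (1/2)·R2: [0, 0, 0]
R5 ← R5 + (3/4)·R2: [0, 0, 0]
Echelon form has 2 nonzero rows, so rank(M) = 2.
The column space has dimension equal to the rank: 2.

2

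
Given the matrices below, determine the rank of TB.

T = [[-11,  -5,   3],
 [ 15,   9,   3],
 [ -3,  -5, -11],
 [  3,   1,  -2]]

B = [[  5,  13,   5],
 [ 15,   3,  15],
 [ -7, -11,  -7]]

First compute TB:
[[-151, -191, -151],
 [189, 189, 189],
 [-13,  67, -13],
 [ 44,  64,  44]]
Now row reduce the product.
R2 ← R2 + (189/151)·R1: [0, -7560/151, 0]
R3 ← R3 − (13/151)·R1: [0, 12600/151, 0]
R4 ← R4 + (44/151)·R1: [0, 1260/151, 0]
R3 ← R3 + (5/3)·R2: [0, 0, 0]
R4 ← R4 + (1/6)·R2: [0, 0, 0]
2 nonzero rows, so rank(TB) = 2.

2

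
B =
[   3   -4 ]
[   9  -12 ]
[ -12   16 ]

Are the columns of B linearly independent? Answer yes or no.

Row reduce B to echelon form.
R2 ← R2 − (3)·R1: [0, 0]
R3 ← R3 + (4)·R1: [0, 0]
1 pivot among 2 columns.
Only 1 < 2 pivot columns, so the columns are linearly dependent.

no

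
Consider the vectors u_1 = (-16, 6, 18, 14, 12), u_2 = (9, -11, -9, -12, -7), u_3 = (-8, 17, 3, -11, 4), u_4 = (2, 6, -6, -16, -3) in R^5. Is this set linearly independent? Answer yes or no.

no

Form the matrix with these vectors as rows and row reduce.
R2 ← R2 + (9/16)·R1: [0, -61/8, 9/8, -33/8, -1/4]
R3 ← R3 − (1/2)·R1: [0, 14, -6, -18, -2]
R4 ← R4 + (1/8)·R1: [0, 27/4, -15/4, -57/4, -3/2]
R3 ← R3 + (112/61)·R2: [0, 0, -240/61, -1560/61, -150/61]
R4 ← R4 + (54/61)·R2: [0, 0, -168/61, -1092/61, -105/61]
R4 ← R4 − (7/10)·R3: [0, 0, 0, 0, 0]
3 nonzero rows, so the 4 vectors span a space of dimension 3.
Since 3 < 4, the vectors are linearly dependent.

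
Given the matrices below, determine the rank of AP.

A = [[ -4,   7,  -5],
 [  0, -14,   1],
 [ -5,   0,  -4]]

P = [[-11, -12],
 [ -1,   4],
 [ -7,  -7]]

2

First compute AP:
[[ 72, 111],
 [  7, -63],
 [ 83,  88]]
Now row reduce the product.
R2 ← R2 − (7/72)·R1: [0, -1771/24]
R3 ← R3 − (83/72)·R1: [0, -959/24]
R3 ← R3 − (137/253)·R2: [0, 0]
2 nonzero rows, so rank(AP) = 2.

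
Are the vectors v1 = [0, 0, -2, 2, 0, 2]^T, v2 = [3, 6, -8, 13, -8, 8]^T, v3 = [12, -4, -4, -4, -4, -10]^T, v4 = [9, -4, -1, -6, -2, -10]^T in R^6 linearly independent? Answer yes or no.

no

Form the matrix with these vectors as rows and row reduce.
Swap R1 ↔ R2
R3 ← R3 − (4)·R1: [0, -28, 28, -56, 28, -42]
R4 ← R4 − (3)·R1: [0, -22, 23, -45, 22, -34]
Swap R2 ↔ R3
R4 ← R4 − (11/14)·R2: [0, 0, 1, -1, 0, -1]
R4 ← R4 + (1/2)·R3: [0, 0, 0, 0, 0, 0]
3 nonzero rows, so the 4 vectors span a space of dimension 3.
Since 3 < 4, the vectors are linearly dependent.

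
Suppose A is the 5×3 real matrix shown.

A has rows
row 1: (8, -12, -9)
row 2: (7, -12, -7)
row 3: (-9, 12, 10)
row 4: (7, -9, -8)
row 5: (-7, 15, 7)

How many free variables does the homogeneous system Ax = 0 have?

0

Row reduce to echelon form.
R2 ← R2 − (7/8)·R1: [0, -3/2, 7/8]
R3 ← R3 + (9/8)·R1: [0, -3/2, -1/8]
R4 ← R4 − (7/8)·R1: [0, 3/2, -1/8]
R5 ← R5 + (7/8)·R1: [0, 9/2, -7/8]
R3 ← R3 − R2: [0, 0, -1]
R4 ← R4 + R2: [0, 0, 3/4]
R5 ← R5 + (3)·R2: [0, 0, 7/4]
R4 ← R4 + (3/4)·R3: [0, 0, 0]
R5 ← R5 + (7/4)·R3: [0, 0, 0]
3 nonzero rows, so rank(A) = 3.
A has 3 columns; by rank–nullity, nullity = 3 − 3 = 0.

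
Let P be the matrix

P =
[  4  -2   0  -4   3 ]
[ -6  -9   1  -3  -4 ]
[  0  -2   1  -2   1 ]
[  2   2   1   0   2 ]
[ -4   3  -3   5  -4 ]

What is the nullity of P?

1

Row reduce to echelon form.
R2 ← R2 + (3/2)·R1: [0, -12, 1, -9, 1/2]
R4 ← R4 − (1/2)·R1: [0, 3, 1, 2, 1/2]
R5 ← R5 + R1: [0, 1, -3, 1, -1]
R3 ← R3 − (1/6)·R2: [0, 0, 5/6, -1/2, 11/12]
R4 ← R4 + (1/4)·R2: [0, 0, 5/4, -1/4, 5/8]
R5 ← R5 + (1/12)·R2: [0, 0, -35/12, 1/4, -23/24]
R4 ← R4 − (3/2)·R3: [0, 0, 0, 1/2, -3/4]
R5 ← R5 + (7/2)·R3: [0, 0, 0, -3/2, 9/4]
R5 ← R5 + (3)·R4: [0, 0, 0, 0, 0]
4 nonzero rows, so rank(P) = 4.
P has 5 columns; by rank–nullity, nullity = 5 − 4 = 1.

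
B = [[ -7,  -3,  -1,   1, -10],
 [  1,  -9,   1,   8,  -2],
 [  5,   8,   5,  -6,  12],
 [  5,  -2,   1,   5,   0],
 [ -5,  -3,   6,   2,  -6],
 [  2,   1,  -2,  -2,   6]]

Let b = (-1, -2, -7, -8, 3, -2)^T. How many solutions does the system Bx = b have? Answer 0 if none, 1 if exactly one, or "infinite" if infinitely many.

Row reduce the augmented matrix [B | b].
R2 ← R2 + (1/7)·R1: [0, -66/7, 6/7, 57/7, -24/7, -15/7]
R3 ← R3 + (5/7)·R1: [0, 41/7, 30/7, -37/7, 34/7, -54/7]
R4 ← R4 + (5/7)·R1: [0, -29/7, 2/7, 40/7, -50/7, -61/7]
R5 ← R5 − (5/7)·R1: [0, -6/7, 47/7, 9/7, 8/7, 26/7]
R6 ← R6 + (2/7)·R1: [0, 1/7, -16/7, -12/7, 22/7, -16/7]
R3 ← R3 + (41/66)·R2: [0, 0, 53/11, -5/22, 30/11, -199/22]
R4 ← R4 − (29/66)·R2: [0, 0, -1/11, 47/22, -62/11, -171/22]
R5 ← R5 − (1/11)·R2: [0, 0, 73/11, 6/11, 16/11, 43/11]
R6 ← R6 + (1/66)·R2: [0, 0, -25/11, -35/22, 34/11, -51/22]
R4 ← R4 + (1/53)·R3: [0, 0, 0, 113/53, -296/53, -421/53]
R5 ← R5 − (73/53)·R3: [0, 0, 0, 91/106, -122/53, 1735/106]
R6 ← R6 + (25/53)·R3: [0, 0, 0, -90/53, 232/53, -349/53]
R5 ← R5 − (91/226)·R4: [0, 0, 0, 0, -6/113, 2211/113]
R6 ← R6 + (90/113)·R4: [0, 0, 0, 0, -8/113, -1459/113]
R6 ← R6 − (4/3)·R5: [0, 0, 0, 0, 0, -39]
The echelon form has 6 nonzero rows; the last pivot sits in the augmented column, so rank(B) = 5 but rank([B|b]) = 6.
Since the ranks differ, the system is inconsistent.
It has no solutions.

0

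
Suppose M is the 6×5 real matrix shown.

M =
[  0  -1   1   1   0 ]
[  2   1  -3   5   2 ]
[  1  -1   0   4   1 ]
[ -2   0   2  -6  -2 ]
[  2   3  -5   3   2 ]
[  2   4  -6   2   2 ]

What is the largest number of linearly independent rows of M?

2

Row reduce to echelon form.
Swap R1 ↔ R2
R3 ← R3 − (1/2)·R1: [0, -3/2, 3/2, 3/2, 0]
R4 ← R4 + R1: [0, 1, -1, -1, 0]
R5 ← R5 − R1: [0, 2, -2, -2, 0]
R6 ← R6 − R1: [0, 3, -3, -3, 0]
R3 ← R3 − (3/2)·R2: [0, 0, 0, 0, 0]
R4 ← R4 + R2: [0, 0, 0, 0, 0]
R5 ← R5 + (2)·R2: [0, 0, 0, 0, 0]
R6 ← R6 + (3)·R2: [0, 0, 0, 0, 0]
Echelon form has 2 nonzero rows, so rank(M) = 2.
The rank gives the maximum number of linearly independent rows: 2.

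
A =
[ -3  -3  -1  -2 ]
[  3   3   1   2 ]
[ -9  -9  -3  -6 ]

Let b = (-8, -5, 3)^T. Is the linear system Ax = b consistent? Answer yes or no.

no

Row reduce the augmented matrix [A | b].
R2 ← R2 + R1: [0, 0, 0, 0, -13]
R3 ← R3 − (3)·R1: [0, 0, 0, 0, 27]
R3 ← R3 + (27/13)·R2: [0, 0, 0, 0, 0]
The echelon form has 2 nonzero rows; the last pivot sits in the augmented column, so rank(A) = 1 but rank([A|b]) = 2.
Since the ranks differ, the system is inconsistent.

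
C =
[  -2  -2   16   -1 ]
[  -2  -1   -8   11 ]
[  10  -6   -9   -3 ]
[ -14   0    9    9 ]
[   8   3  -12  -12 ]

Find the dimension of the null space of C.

Row reduce to echelon form.
R2 ← R2 − R1: [0, 1, -24, 12]
R3 ← R3 + (5)·R1: [0, -16, 71, -8]
R4 ← R4 − (7)·R1: [0, 14, -103, 16]
R5 ← R5 + (4)·R1: [0, -5, 52, -16]
R3 ← R3 + (16)·R2: [0, 0, -313, 184]
R4 ← R4 − (14)·R2: [0, 0, 233, -152]
R5 ← R5 + (5)·R2: [0, 0, -68, 44]
R4 ← R4 + (233/313)·R3: [0, 0, 0, -4704/313]
R5 ← R5 − (68/313)·R3: [0, 0, 0, 1260/313]
R5 ← R5 + (15/56)·R4: [0, 0, 0, 0]
4 nonzero rows, so rank(C) = 4.
C has 4 columns; by rank–nullity, nullity = 4 − 4 = 0.

0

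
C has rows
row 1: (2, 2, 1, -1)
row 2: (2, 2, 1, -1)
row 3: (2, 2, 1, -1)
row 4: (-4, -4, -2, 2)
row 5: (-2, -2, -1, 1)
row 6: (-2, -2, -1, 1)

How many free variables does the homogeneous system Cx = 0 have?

3

Row reduce to echelon form.
R2 ← R2 − R1: [0, 0, 0, 0]
R3 ← R3 − R1: [0, 0, 0, 0]
R4 ← R4 + (2)·R1: [0, 0, 0, 0]
R5 ← R5 + R1: [0, 0, 0, 0]
R6 ← R6 + R1: [0, 0, 0, 0]
1 nonzero row, so rank(C) = 1.
C has 4 columns; by rank–nullity, nullity = 4 − 1 = 3.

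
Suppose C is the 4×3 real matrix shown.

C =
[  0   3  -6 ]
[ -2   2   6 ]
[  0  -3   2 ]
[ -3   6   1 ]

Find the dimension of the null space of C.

Row reduce to echelon form.
Swap R1 ↔ R2
R4 ← R4 − (3/2)·R1: [0, 3, -8]
R3 ← R3 + R2: [0, 0, -4]
R4 ← R4 − R2: [0, 0, -2]
R4 ← R4 − (1/2)·R3: [0, 0, 0]
3 nonzero rows, so rank(C) = 3.
C has 3 columns; by rank–nullity, nullity = 3 − 3 = 0.

0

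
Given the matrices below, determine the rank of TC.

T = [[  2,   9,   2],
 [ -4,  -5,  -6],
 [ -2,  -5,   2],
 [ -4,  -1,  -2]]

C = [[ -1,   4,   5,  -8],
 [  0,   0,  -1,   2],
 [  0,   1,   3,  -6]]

3

First compute TC:
[[ -2,  10,   7, -10],
 [  4, -22, -33,  58],
 [  2,  -6,   1,  -6],
 [  4, -18, -25,  42]]
Now row reduce the product.
R2 ← R2 + (2)·R1: [0, -2, -19, 38]
R3 ← R3 + R1: [0, 4, 8, -16]
R4 ← R4 + (2)·R1: [0, 2, -11, 22]
R3 ← R3 + (2)·R2: [0, 0, -30, 60]
R4 ← R4 + R2: [0, 0, -30, 60]
R4 ← R4 − R3: [0, 0, 0, 0]
3 nonzero rows, so rank(TC) = 3.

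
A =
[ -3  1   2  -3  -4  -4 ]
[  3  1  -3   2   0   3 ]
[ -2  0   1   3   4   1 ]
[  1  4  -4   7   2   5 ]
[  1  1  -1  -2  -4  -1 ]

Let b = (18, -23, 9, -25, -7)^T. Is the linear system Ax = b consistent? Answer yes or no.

yes

Row reduce the augmented matrix [A | b].
R2 ← R2 + R1: [0, 2, -1, -1, -4, -1, -5]
R3 ← R3 − (2/3)·R1: [0, -2/3, -1/3, 5, 20/3, 11/3, -3]
R4 ← R4 + (1/3)·R1: [0, 13/3, -10/3, 6, 2/3, 11/3, -19]
R5 ← R5 + (1/3)·R1: [0, 4/3, -1/3, -3, -16/3, -7/3, -1]
R3 ← R3 + (1/3)·R2: [0, 0, -2/3, 14/3, 16/3, 10/3, -14/3]
R4 ← R4 − (13/6)·R2: [0, 0, -7/6, 49/6, 28/3, 35/6, -49/6]
R5 ← R5 − (2/3)·R2: [0, 0, 1/3, -7/3, -8/3, -5/3, 7/3]
R4 ← R4 − (7/4)·R3: [0, 0, 0, 0, 0, 0, 0]
R5 ← R5 + (1/2)·R3: [0, 0, 0, 0, 0, 0, 0]
The echelon form has 3 nonzero rows, and every pivot lies in the first 6 columns, so rank(A) = rank([A|b]) = 3.
The system is consistent.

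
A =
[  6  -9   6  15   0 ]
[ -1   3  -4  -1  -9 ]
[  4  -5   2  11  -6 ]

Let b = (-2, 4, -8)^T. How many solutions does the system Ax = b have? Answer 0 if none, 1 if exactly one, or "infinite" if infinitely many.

0

Row reduce the augmented matrix [A | b].
R2 ← R2 + (1/6)·R1: [0, 3/2, -3, 3/2, -9, 11/3]
R3 ← R3 − (2/3)·R1: [0, 1, -2, 1, -6, -20/3]
R3 ← R3 − (2/3)·R2: [0, 0, 0, 0, 0, -82/9]
The echelon form has 3 nonzero rows; the last pivot sits in the augmented column, so rank(A) = 2 but rank([A|b]) = 3.
Since the ranks differ, the system is inconsistent.
It has no solutions.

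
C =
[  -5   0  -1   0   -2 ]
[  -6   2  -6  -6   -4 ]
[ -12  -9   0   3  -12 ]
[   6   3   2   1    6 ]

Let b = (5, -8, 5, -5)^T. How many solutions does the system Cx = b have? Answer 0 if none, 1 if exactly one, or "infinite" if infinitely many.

Row reduce the augmented matrix [C | b].
R2 ← R2 − (6/5)·R1: [0, 2, -24/5, -6, -8/5, -14]
R3 ← R3 − (12/5)·R1: [0, -9, 12/5, 3, -36/5, -7]
R4 ← R4 + (6/5)·R1: [0, 3, 4/5, 1, 18/5, 1]
R3 ← R3 + (9/2)·R2: [0, 0, -96/5, -24, -72/5, -70]
R4 ← R4 − (3/2)·R2: [0, 0, 8, 10, 6, 22]
R4 ← R4 + (5/12)·R3: [0, 0, 0, 0, 0, -43/6]
The echelon form has 4 nonzero rows; the last pivot sits in the augmented column, so rank(C) = 3 but rank([C|b]) = 4.
Since the ranks differ, the system is inconsistent.
It has no solutions.

0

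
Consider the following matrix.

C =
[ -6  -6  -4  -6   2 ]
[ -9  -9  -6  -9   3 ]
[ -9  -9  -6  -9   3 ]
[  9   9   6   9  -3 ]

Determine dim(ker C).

Row reduce to echelon form.
R2 ← R2 − (3/2)·R1: [0, 0, 0, 0, 0]
R3 ← R3 − (3/2)·R1: [0, 0, 0, 0, 0]
R4 ← R4 + (3/2)·R1: [0, 0, 0, 0, 0]
1 nonzero row, so rank(C) = 1.
C has 5 columns; by rank–nullity, nullity = 5 − 1 = 4.

4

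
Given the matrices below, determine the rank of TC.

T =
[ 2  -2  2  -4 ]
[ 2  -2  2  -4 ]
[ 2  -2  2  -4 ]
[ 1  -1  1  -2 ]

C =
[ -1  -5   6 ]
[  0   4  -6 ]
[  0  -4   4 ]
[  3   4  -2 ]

First compute TC:
[[-14, -42,  40],
 [-14, -42,  40],
 [-14, -42,  40],
 [ -7, -21,  20]]
Now row reduce the product.
R2 ← R2 − R1: [0, 0, 0]
R3 ← R3 − R1: [0, 0, 0]
R4 ← R4 − (1/2)·R1: [0, 0, 0]
1 nonzero row, so rank(TC) = 1.

1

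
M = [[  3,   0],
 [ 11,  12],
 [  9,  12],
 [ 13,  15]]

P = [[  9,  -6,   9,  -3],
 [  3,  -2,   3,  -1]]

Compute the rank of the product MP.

1

First compute MP:
[[ 27, -18,  27,  -9],
 [135, -90, 135, -45],
 [117, -78, 117, -39],
 [162, -108, 162, -54]]
Now row reduce the product.
R2 ← R2 − (5)·R1: [0, 0, 0, 0]
R3 ← R3 − (13/3)·R1: [0, 0, 0, 0]
R4 ← R4 − (6)·R1: [0, 0, 0, 0]
1 nonzero row, so rank(MP) = 1.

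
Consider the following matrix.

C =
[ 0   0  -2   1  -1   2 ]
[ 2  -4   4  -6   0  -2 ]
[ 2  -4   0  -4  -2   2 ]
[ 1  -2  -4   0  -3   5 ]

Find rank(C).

Row reduce to echelon form.
Swap R1 ↔ R2
R3 ← R3 − R1: [0, 0, -4, 2, -2, 4]
R4 ← R4 − (1/2)·R1: [0, 0, -6, 3, -3, 6]
R3 ← R3 − (2)·R2: [0, 0, 0, 0, 0, 0]
R4 ← R4 − (3)·R2: [0, 0, 0, 0, 0, 0]
Echelon form has 2 nonzero rows, so rank(C) = 2.

2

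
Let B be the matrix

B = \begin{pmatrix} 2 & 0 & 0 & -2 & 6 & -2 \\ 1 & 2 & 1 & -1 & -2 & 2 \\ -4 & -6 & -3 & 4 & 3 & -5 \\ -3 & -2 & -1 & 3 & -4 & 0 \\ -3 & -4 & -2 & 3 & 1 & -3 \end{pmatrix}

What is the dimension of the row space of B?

Row reduce to echelon form.
R2 ← R2 − (1/2)·R1: [0, 2, 1, 0, -5, 3]
R3 ← R3 + (2)·R1: [0, -6, -3, 0, 15, -9]
R4 ← R4 + (3/2)·R1: [0, -2, -1, 0, 5, -3]
R5 ← R5 + (3/2)·R1: [0, -4, -2, 0, 10, -6]
R3 ← R3 + (3)·R2: [0, 0, 0, 0, 0, 0]
R4 ← R4 + R2: [0, 0, 0, 0, 0, 0]
R5 ← R5 + (2)·R2: [0, 0, 0, 0, 0, 0]
Echelon form has 2 nonzero rows, so rank(B) = 2.
The row space has dimension equal to the rank: 2.

2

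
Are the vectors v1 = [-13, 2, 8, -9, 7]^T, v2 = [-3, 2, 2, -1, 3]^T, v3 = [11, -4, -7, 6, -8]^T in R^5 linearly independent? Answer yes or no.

Form the matrix with these vectors as rows and row reduce.
R2 ← R2 − (3/13)·R1: [0, 20/13, 2/13, 14/13, 18/13]
R3 ← R3 + (11/13)·R1: [0, -30/13, -3/13, -21/13, -27/13]
R3 ← R3 + (3/2)·R2: [0, 0, 0, 0, 0]
2 nonzero rows, so the 3 vectors span a space of dimension 2.
Since 2 < 3, the vectors are linearly dependent.

no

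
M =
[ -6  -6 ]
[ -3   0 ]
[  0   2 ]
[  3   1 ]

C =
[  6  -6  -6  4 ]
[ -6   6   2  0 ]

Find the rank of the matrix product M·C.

First compute MC:
[[  0,   0,  24, -24],
 [-18,  18,  18, -12],
 [-12,  12,   4,   0],
 [ 12, -12, -16,  12]]
Now row reduce the product.
Swap R1 ↔ R2
R3 ← R3 − (2/3)·R1: [0, 0, -8, 8]
R4 ← R4 + (2/3)·R1: [0, 0, -4, 4]
R3 ← R3 + (1/3)·R2: [0, 0, 0, 0]
R4 ← R4 + (1/6)·R2: [0, 0, 0, 0]
2 nonzero rows, so rank(MC) = 2.

2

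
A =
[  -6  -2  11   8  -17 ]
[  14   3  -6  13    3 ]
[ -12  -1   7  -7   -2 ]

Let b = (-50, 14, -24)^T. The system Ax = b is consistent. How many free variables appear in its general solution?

2

Row reduce the augmented matrix [A | b].
R2 ← R2 + (7/3)·R1: [0, -5/3, 59/3, 95/3, -110/3, -308/3]
R3 ← R3 − (2)·R1: [0, 3, -15, -23, 32, 76]
R3 ← R3 + (9/5)·R2: [0, 0, 102/5, 34, -34, -544/5]
The echelon form has 3 nonzero rows, and every pivot lies in the first 5 columns, so rank(A) = rank([A|b]) = 3.
The system is consistent.
Free variables = (unknowns) − (rank) = 5 − 3 = 2.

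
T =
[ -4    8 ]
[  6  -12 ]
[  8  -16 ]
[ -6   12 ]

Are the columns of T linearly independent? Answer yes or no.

no

Row reduce T to echelon form.
R2 ← R2 + (3/2)·R1: [0, 0]
R3 ← R3 + (2)·R1: [0, 0]
R4 ← R4 − (3/2)·R1: [0, 0]
1 pivot among 2 columns.
Only 1 < 2 pivot columns, so the columns are linearly dependent.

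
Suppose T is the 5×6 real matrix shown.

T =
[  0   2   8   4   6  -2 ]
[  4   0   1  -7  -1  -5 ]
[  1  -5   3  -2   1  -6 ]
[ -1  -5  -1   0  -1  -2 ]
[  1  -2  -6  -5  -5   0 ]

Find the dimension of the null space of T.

Row reduce to echelon form.
Swap R1 ↔ R2
R3 ← R3 − (1/4)·R1: [0, -5, 11/4, -1/4, 5/4, -19/4]
R4 ← R4 + (1/4)·R1: [0, -5, -3/4, -7/4, -5/4, -13/4]
R5 ← R5 − (1/4)·R1: [0, -2, -25/4, -13/4, -19/4, 5/4]
R3 ← R3 + (5/2)·R2: [0, 0, 91/4, 39/4, 65/4, -39/4]
R4 ← R4 + (5/2)·R2: [0, 0, 77/4, 33/4, 55/4, -33/4]
R5 ← R5 + R2: [0, 0, 7/4, 3/4, 5/4, -3/4]
R4 ← R4 − (11/13)·R3: [0, 0, 0, 0, 0, 0]
R5 ← R5 − (1/13)·R3: [0, 0, 0, 0, 0, 0]
3 nonzero rows, so rank(T) = 3.
T has 6 columns; by rank–nullity, nullity = 6 − 3 = 3.

3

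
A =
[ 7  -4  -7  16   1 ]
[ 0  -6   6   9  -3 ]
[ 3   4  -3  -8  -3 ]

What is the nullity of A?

2

Row reduce to echelon form.
R3 ← R3 − (3/7)·R1: [0, 40/7, 0, -104/7, -24/7]
R3 ← R3 + (20/21)·R2: [0, 0, 40/7, -44/7, -44/7]
3 nonzero rows, so rank(A) = 3.
A has 5 columns; by rank–nullity, nullity = 5 − 3 = 2.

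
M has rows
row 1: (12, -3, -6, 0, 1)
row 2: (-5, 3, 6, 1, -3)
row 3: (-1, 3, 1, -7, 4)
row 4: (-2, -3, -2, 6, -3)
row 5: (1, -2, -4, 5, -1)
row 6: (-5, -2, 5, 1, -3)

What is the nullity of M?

0

Row reduce to echelon form.
R2 ← R2 + (5/12)·R1: [0, 7/4, 7/2, 1, -31/12]
R3 ← R3 + (1/12)·R1: [0, 11/4, 1/2, -7, 49/12]
R4 ← R4 + (1/6)·R1: [0, -7/2, -3, 6, -17/6]
R5 ← R5 − (1/12)·R1: [0, -7/4, -7/2, 5, -13/12]
R6 ← R6 + (5/12)·R1: [0, -13/4, 5/2, 1, -31/12]
R3 ← R3 − (11/7)·R2: [0, 0, -5, -60/7, 57/7]
R4 ← R4 + (2)·R2: [0, 0, 4, 8, -8]
R5 ← R5 + R2: [0, 0, 0, 6, -11/3]
R6 ← R6 + (13/7)·R2: [0, 0, 9, 20/7, -155/21]
R4 ← R4 + (4/5)·R3: [0, 0, 0, 8/7, -52/35]
R6 ← R6 + (9/5)·R3: [0, 0, 0, -88/7, 764/105]
R5 ← R5 − (21/4)·R4: [0, 0, 0, 0, 62/15]
R6 ← R6 + (11)·R4: [0, 0, 0, 0, -136/15]
R6 ← R6 + (68/31)·R5: [0, 0, 0, 0, 0]
5 nonzero rows, so rank(M) = 5.
M has 5 columns; by rank–nullity, nullity = 5 − 5 = 0.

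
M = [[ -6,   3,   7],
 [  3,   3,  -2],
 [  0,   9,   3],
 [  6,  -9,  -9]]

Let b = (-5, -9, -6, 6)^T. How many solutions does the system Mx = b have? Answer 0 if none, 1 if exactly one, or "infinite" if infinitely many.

Row reduce the augmented matrix [M | b].
R2 ← R2 + (1/2)·R1: [0, 9/2, 3/2, -23/2]
R4 ← R4 + R1: [0, -6, -2, 1]
R3 ← R3 − (2)·R2: [0, 0, 0, 17]
R4 ← R4 + (4/3)·R2: [0, 0, 0, -43/3]
R4 ← R4 + (43/51)·R3: [0, 0, 0, 0]
The echelon form has 3 nonzero rows; the last pivot sits in the augmented column, so rank(M) = 2 but rank([M|b]) = 3.
Since the ranks differ, the system is inconsistent.
It has no solutions.

0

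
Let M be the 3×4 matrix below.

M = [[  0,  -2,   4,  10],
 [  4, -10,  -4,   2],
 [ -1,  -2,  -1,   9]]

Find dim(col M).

3

Row reduce to echelon form.
Swap R1 ↔ R2
R3 ← R3 + (1/4)·R1: [0, -9/2, -2, 19/2]
R3 ← R3 − (9/4)·R2: [0, 0, -11, -13]
Echelon form has 3 nonzero rows, so rank(M) = 3.
The column space has dimension equal to the rank: 3.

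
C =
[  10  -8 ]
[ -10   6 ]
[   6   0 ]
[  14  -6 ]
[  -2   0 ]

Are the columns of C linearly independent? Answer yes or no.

Row reduce C to echelon form.
R2 ← R2 + R1: [0, -2]
R3 ← R3 − (3/5)·R1: [0, 24/5]
R4 ← R4 − (7/5)·R1: [0, 26/5]
R5 ← R5 + (1/5)·R1: [0, -8/5]
R3 ← R3 + (12/5)·R2: [0, 0]
R4 ← R4 + (13/5)·R2: [0, 0]
R5 ← R5 − (4/5)·R2: [0, 0]
2 pivots among 2 columns.
Every column is a pivot column, so the columns are linearly independent.

yes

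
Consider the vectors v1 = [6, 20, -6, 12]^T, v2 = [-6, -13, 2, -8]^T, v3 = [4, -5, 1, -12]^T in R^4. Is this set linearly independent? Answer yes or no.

yes

Form the matrix with these vectors as rows and row reduce.
R2 ← R2 + R1: [0, 7, -4, 4]
R3 ← R3 − (2/3)·R1: [0, -55/3, 5, -20]
R3 ← R3 + (55/21)·R2: [0, 0, -115/21, -200/21]
3 nonzero rows, so the 3 vectors span a space of dimension 3.
Since 3 = 3, the vectors are linearly independent.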